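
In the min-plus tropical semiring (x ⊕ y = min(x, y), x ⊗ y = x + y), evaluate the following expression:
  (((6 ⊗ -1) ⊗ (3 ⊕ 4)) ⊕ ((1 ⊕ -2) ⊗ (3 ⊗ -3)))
(((6 ⊗ -1) ⊗ (3 ⊕ 4)) ⊕ ((1 ⊕ -2) ⊗ (3 ⊗ -3))) = -2

Expand innermost to outermost. Recall ⊕ takes the minimum of its arguments and ⊗ takes their sum. Working out the expression (((6 ⊗ -1) ⊗ (3 ⊕ 4)) ⊕ ((1 ⊕ -2) ⊗ (3 ⊗ -3))) gives -2.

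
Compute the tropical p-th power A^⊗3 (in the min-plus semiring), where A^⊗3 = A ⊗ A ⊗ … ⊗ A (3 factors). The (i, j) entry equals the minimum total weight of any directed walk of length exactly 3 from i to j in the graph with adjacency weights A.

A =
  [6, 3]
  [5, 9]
A^⊗3 =
  [14, 11]
  [13, 14]

Each entry (A^⊗3)_ij equals the minimum over all length-3 walks i = v_0 → v_1 → … → v_3 = j of Σ_t A[v_t][v_{t+1}]. For example, for (i, j) = (0, 1) we minimise over 4 possible intermediate vertex sequences; the minimum is 11, attained along the walk 0 → 1 → 0 → 1.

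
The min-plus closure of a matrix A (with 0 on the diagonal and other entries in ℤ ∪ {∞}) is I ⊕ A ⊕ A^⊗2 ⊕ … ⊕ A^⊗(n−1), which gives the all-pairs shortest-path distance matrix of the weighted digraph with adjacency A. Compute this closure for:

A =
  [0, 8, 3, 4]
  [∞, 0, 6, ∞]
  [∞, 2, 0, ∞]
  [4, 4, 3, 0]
Closure =
  [0, 5, 3, 4]
  [∞, 0, 6, ∞]
  [∞, 2, 0, ∞]
  [4, 4, 3, 0]

This is the Floyd-Warshall all-pairs shortest-path computation. For each intermediate vertex k = 0, 1, …, 3, update dist[i][j] ← min(dist[i][j], dist[i][k] + dist[k][j]). The final matrix gives, for each (i, j), the minimum total weight of any directed path from i to j (possibly empty when i = j).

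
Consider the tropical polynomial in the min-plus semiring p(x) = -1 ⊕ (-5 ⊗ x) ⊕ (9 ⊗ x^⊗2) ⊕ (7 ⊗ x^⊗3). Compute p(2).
p(2) = -3

A tropical monomial a ⊗ x^⊗i evaluates to a + i · x. Evaluating each term at x = 2:
  Term 0 contributes -1 + 0 · 2 = -1
  Term 1 contributes -5 + 1 · 2 = -3
  Term 2 contributes 9 + 2 · 2 = 13
  Term 3 contributes 7 + 3 · 2 = 13
p(2) = ⊕ of these = min[-1, -3, 13, 13] = -3.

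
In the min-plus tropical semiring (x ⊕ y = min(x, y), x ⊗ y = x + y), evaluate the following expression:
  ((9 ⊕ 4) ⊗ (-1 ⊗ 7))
((9 ⊕ 4) ⊗ (-1 ⊗ 7)) = 10

Expand innermost to outermost. Recall ⊕ takes the minimum of its arguments and ⊗ takes their sum. Working out the expression ((9 ⊕ 4) ⊗ (-1 ⊗ 7)) gives 10.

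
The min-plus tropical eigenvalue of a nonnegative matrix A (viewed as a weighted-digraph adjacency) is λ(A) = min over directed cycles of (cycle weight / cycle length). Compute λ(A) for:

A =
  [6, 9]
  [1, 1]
λ(A) = 1

Enumerate directed cycles and compute their means (weight / length). Sample:
  cycle 0 → 0: weight = 6, length = 1, mean = 6/1 ≈ 6.000
  cycle 1 → 1: weight = 1, length = 1, mean = 1/1 ≈ 1.000
  cycle 0 → 1 → 0: weight = 10, length = 2, mean = 10/2 ≈ 5.000
  cycle 1 → 0 → 1: weight = 10, length = 2, mean = 10/2 ≈ 5.000
Minimum mean = 1.000, attained e.g. along the cycle 1 → 1 with weight 1 and length 1. So λ(A) = 1/1 = 1.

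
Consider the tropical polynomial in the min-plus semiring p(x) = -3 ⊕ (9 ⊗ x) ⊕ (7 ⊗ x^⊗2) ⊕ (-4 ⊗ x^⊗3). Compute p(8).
p(8) = -3

A tropical monomial a ⊗ x^⊗i evaluates to a + i · x. Evaluating each term at x = 8:
  Term 0 contributes -3 + 0 · 8 = -3
  Term 1 contributes 9 + 1 · 8 = 17
  Term 2 contributes 7 + 2 · 8 = 23
  Term 3 contributes -4 + 3 · 8 = 20
p(8) = ⊕ of these = min[-3, 17, 23, 20] = -3.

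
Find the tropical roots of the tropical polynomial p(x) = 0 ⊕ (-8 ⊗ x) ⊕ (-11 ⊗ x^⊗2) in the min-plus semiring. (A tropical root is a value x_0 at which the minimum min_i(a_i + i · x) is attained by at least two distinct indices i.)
Roots: {3, 8}

Each tropical root is a break point of the lower envelope of the lines y = a_i + i · x (there are 3 lines, with slopes 0, 1, ..., 2). Only the lines that attain the minimum somewhere contribute to roots; other lines are dominated. Here the surviving (envelope) indices are i = 2, i = 1, i = 0.
Intersections between consecutive envelope lines give the roots: for adjacent envelope indices i < j the intersection is x = (a_i − a_j) / (j − i). Reading off the sorted break points: {3, 8}.
Verification: at each break x_0, at least two indices attain the minimum of min_i(a_i + i · x_0).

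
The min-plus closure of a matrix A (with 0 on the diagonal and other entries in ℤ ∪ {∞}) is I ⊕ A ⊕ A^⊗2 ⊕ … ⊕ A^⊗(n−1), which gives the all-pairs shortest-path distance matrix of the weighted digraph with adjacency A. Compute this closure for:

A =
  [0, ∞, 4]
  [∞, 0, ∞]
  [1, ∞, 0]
Closure =
  [0, ∞, 4]
  [∞, 0, ∞]
  [1, ∞, 0]

This is the Floyd-Warshall all-pairs shortest-path computation. For each intermediate vertex k = 0, 1, …, 2, update dist[i][j] ← min(dist[i][j], dist[i][k] + dist[k][j]). The final matrix gives, for each (i, j), the minimum total weight of any directed path from i to j (possibly empty when i = j).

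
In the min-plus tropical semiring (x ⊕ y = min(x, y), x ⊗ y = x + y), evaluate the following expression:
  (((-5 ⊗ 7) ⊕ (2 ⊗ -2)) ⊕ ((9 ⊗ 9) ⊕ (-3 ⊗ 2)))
(((-5 ⊗ 7) ⊕ (2 ⊗ -2)) ⊕ ((9 ⊗ 9) ⊕ (-3 ⊗ 2))) = -1

Expand innermost to outermost. Recall ⊕ takes the minimum of its arguments and ⊗ takes their sum. Working out the expression (((-5 ⊗ 7) ⊕ (2 ⊗ -2)) ⊕ ((9 ⊗ 9) ⊕ (-3 ⊗ 2))) gives -1.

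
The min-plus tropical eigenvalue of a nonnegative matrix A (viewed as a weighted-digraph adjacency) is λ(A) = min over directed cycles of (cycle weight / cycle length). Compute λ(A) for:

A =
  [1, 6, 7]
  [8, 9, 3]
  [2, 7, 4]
λ(A) = 1

Enumerate directed cycles and compute their means (weight / length). Sample:
  cycle 0 → 0: weight = 1, length = 1, mean = 1/1 ≈ 1.000
  cycle 1 → 1: weight = 9, length = 1, mean = 9/1 ≈ 9.000
  cycle 2 → 2: weight = 4, length = 1, mean = 4/1 ≈ 4.000
  cycle 0 → 1 → 0: weight = 14, length = 2, mean = 14/2 ≈ 7.000
  cycle 0 → 2 → 0: weight = 9, length = 2, mean = 9/2 ≈ 4.500
  cycle 1 → 0 → 1: weight = 14, length = 2, mean = 14/2 ≈ 7.000
Minimum mean = 1.000, attained e.g. along the cycle 0 → 0 with weight 1 and length 1. So λ(A) = 1/1 = 1.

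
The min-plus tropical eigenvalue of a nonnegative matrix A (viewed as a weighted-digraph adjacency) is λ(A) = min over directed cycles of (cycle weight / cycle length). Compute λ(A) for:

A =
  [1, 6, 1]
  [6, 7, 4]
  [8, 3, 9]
λ(A) = 1

Enumerate directed cycles and compute their means (weight / length). Sample:
  cycle 0 → 0: weight = 1, length = 1, mean = 1/1 ≈ 1.000
  cycle 1 → 1: weight = 7, length = 1, mean = 7/1 ≈ 7.000
  cycle 2 → 2: weight = 9, length = 1, mean = 9/1 ≈ 9.000
  cycle 0 → 1 → 0: weight = 12, length = 2, mean = 12/2 ≈ 6.000
  cycle 0 → 2 → 0: weight = 9, length = 2, mean = 9/2 ≈ 4.500
  cycle 1 → 0 → 1: weight = 12, length = 2, mean = 12/2 ≈ 6.000
Minimum mean = 1.000, attained e.g. along the cycle 0 → 0 with weight 1 and length 1. So λ(A) = 1/1 = 1.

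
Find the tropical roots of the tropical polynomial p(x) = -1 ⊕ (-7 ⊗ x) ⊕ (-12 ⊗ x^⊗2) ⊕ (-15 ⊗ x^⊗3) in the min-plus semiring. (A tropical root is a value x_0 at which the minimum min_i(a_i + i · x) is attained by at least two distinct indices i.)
Roots: {3, 5, 6}

Each tropical root is a break point of the lower envelope of the lines y = a_i + i · x (there are 4 lines, with slopes 0, 1, ..., 3). Only the lines that attain the minimum somewhere contribute to roots; other lines are dominated. Here the surviving (envelope) indices are i = 3, i = 2, i = 1, i = 0.
Intersections between consecutive envelope lines give the roots: for adjacent envelope indices i < j the intersection is x = (a_i − a_j) / (j − i). Reading off the sorted break points: {3, 5, 6}.
Verification: at each break x_0, at least two indices attain the minimum of min_i(a_i + i · x_0).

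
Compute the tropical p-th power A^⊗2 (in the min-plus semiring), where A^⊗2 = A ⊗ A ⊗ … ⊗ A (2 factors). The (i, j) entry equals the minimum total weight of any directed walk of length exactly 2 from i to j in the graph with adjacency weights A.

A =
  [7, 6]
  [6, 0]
A^⊗2 =
  [12, 6]
  [6, 0]

Each entry (A^⊗2)_ij equals the minimum over all length-2 walks i = v_0 → v_1 → … → v_2 = j of Σ_t A[v_t][v_{t+1}]. For example, for (i, j) = (0, 1) we minimise over 2 possible intermediate vertex sequences; the minimum is 6, attained along the walk 0 → 1 → 1.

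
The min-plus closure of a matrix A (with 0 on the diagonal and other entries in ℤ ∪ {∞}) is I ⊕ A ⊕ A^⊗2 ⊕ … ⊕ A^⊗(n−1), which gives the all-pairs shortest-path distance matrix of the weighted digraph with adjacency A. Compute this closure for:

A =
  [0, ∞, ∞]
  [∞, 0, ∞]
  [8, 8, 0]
Closure =
  [0, ∞, ∞]
  [∞, 0, ∞]
  [8, 8, 0]

This is the Floyd-Warshall all-pairs shortest-path computation. For each intermediate vertex k = 0, 1, …, 2, update dist[i][j] ← min(dist[i][j], dist[i][k] + dist[k][j]). The final matrix gives, for each (i, j), the minimum total weight of any directed path from i to j (possibly empty when i = j).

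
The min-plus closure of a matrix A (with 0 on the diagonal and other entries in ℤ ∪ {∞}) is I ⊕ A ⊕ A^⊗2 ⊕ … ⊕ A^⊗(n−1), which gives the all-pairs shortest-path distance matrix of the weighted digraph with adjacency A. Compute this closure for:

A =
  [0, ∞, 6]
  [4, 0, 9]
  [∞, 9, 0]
Closure =
  [0, 15, 6]
  [4, 0, 9]
  [13, 9, 0]

This is the Floyd-Warshall all-pairs shortest-path computation. For each intermediate vertex k = 0, 1, …, 2, update dist[i][j] ← min(dist[i][j], dist[i][k] + dist[k][j]). The final matrix gives, for each (i, j), the minimum total weight of any directed path from i to j (possibly empty when i = j).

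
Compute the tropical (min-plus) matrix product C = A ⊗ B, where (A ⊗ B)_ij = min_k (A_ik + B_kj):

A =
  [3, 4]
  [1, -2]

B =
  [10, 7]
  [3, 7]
A ⊗ B =
  [7, 10]
  [1, 5]

Apply the min-plus product entry-by-entry:
  C[0][0] = min over k of (A[0][0] + B[0][0] = 3 + 10 = 13, A[0][1] + B[1][0] = 4 + 3 = 7) = 7 (attained at k = 1)
  C[0][1] = min over k of (A[0][0] + B[0][1] = 3 + 7 = 10, A[0][1] + B[1][1] = 4 + 7 = 11) = 10 (attained at k = 0)
  C[1][0] = min over k of (A[1][0] + B[0][0] = 1 + 10 = 11, A[1][1] + B[1][0] = -2 + 3 = 1) = 1 (attained at k = 1)
  C[1][1] = min over k of (A[1][0] + B[0][1] = 1 + 7 = 8, A[1][1] + B[1][1] = -2 + 7 = 5) = 5 (attained at k = 1)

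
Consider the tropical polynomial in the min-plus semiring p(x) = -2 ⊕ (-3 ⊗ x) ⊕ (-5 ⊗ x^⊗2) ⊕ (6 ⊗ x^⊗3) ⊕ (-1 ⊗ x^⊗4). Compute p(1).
p(1) = -3

A tropical monomial a ⊗ x^⊗i evaluates to a + i · x. Evaluating each term at x = 1:
  Term 0 contributes -2 + 0 · 1 = -2
  Term 1 contributes -3 + 1 · 1 = -2
  Term 2 contributes -5 + 2 · 1 = -3
  Term 3 contributes 6 + 3 · 1 = 9
  Term 4 contributes -1 + 4 · 1 = 3
p(1) = ⊕ of these = min[-2, -2, -3, 9, 3] = -3.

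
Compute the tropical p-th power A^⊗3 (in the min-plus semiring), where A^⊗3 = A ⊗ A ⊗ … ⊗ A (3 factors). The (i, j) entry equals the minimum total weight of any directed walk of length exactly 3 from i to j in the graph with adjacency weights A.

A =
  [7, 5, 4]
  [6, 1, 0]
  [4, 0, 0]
A^⊗3 =
  [8, 4, 4]
  [4, 0, 0]
  [4, 0, 0]

Each entry (A^⊗3)_ij equals the minimum over all length-3 walks i = v_0 → v_1 → … → v_3 = j of Σ_t A[v_t][v_{t+1}]. For example, for (i, j) = (0, 2) we minimise over 9 possible intermediate vertex sequences; the minimum is 4, attained along the walk 0 → 2 → 1 → 2.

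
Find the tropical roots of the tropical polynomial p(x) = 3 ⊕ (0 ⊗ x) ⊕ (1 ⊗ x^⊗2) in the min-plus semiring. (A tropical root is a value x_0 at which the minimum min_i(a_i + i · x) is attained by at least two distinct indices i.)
Roots: {-1, 3}

Each tropical root is a break point of the lower envelope of the lines y = a_i + i · x (there are 3 lines, with slopes 0, 1, ..., 2). Only the lines that attain the minimum somewhere contribute to roots; other lines are dominated. Here the surviving (envelope) indices are i = 2, i = 1, i = 0.
Intersections between consecutive envelope lines give the roots: for adjacent envelope indices i < j the intersection is x = (a_i − a_j) / (j − i). Reading off the sorted break points: {-1, 3}.
Verification: at each break x_0, at least two indices attain the minimum of min_i(a_i + i · x_0).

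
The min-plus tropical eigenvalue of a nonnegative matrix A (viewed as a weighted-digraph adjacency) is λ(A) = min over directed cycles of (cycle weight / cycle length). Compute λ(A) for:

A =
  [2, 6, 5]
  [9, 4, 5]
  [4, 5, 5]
λ(A) = 2

Enumerate directed cycles and compute their means (weight / length). Sample:
  cycle 0 → 0: weight = 2, length = 1, mean = 2/1 ≈ 2.000
  cycle 1 → 1: weight = 4, length = 1, mean = 4/1 ≈ 4.000
  cycle 2 → 2: weight = 5, length = 1, mean = 5/1 ≈ 5.000
  cycle 0 → 1 → 0: weight = 15, length = 2, mean = 15/2 ≈ 7.500
  cycle 0 → 2 → 0: weight = 9, length = 2, mean = 9/2 ≈ 4.500
  cycle 1 → 0 → 1: weight = 15, length = 2, mean = 15/2 ≈ 7.500
Minimum mean = 2.000, attained e.g. along the cycle 0 → 0 with weight 2 and length 1. So λ(A) = 2/1 = 2.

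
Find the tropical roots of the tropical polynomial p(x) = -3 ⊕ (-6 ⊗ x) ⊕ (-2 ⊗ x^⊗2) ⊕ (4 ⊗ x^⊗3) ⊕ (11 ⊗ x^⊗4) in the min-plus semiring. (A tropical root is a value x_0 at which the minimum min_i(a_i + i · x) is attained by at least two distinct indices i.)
Roots: {-7, -6, -4, 3}

Each tropical root is a break point of the lower envelope of the lines y = a_i + i · x (there are 5 lines, with slopes 0, 1, ..., 4). Only the lines that attain the minimum somewhere contribute to roots; other lines are dominated. Here the surviving (envelope) indices are i = 4, i = 3, i = 2, i = 1, i = 0.
Intersections between consecutive envelope lines give the roots: for adjacent envelope indices i < j the intersection is x = (a_i − a_j) / (j − i). Reading off the sorted break points: {-7, -6, -4, 3}.
Verification: at each break x_0, at least two indices attain the minimum of min_i(a_i + i · x_0).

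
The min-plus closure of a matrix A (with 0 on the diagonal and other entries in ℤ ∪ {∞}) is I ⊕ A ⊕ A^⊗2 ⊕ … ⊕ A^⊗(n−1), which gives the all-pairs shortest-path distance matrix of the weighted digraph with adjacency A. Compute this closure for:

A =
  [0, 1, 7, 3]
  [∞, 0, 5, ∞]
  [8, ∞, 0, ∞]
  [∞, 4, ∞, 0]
Closure =
  [0, 1, 6, 3]
  [13, 0, 5, 16]
  [8, 9, 0, 11]
  [17, 4, 9, 0]

This is the Floyd-Warshall all-pairs shortest-path computation. For each intermediate vertex k = 0, 1, …, 3, update dist[i][j] ← min(dist[i][j], dist[i][k] + dist[k][j]). The final matrix gives, for each (i, j), the minimum total weight of any directed path from i to j (possibly empty when i = j).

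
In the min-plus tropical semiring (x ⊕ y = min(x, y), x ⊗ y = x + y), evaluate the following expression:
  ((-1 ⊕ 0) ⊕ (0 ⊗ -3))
((-1 ⊕ 0) ⊕ (0 ⊗ -3)) = -3

Expand innermost to outermost. Recall ⊕ takes the minimum of its arguments and ⊗ takes their sum. Working out the expression ((-1 ⊕ 0) ⊕ (0 ⊗ -3)) gives -3.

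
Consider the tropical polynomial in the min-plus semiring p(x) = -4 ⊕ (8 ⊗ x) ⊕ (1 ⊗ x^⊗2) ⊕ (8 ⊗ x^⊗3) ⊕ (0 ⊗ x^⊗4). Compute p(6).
p(6) = -4

A tropical monomial a ⊗ x^⊗i evaluates to a + i · x. Evaluating each term at x = 6:
  Term 0 contributes -4 + 0 · 6 = -4
  Term 1 contributes 8 + 1 · 6 = 14
  Term 2 contributes 1 + 2 · 6 = 13
  Term 3 contributes 8 + 3 · 6 = 26
  Term 4 contributes 0 + 4 · 6 = 24
p(6) = ⊕ of these = min[-4, 14, 13, 26, 24] = -4.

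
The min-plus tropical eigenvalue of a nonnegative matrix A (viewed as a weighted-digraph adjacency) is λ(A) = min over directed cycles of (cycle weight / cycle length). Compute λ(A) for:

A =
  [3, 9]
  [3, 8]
λ(A) = 3

Enumerate directed cycles and compute their means (weight / length). Sample:
  cycle 0 → 0: weight = 3, length = 1, mean = 3/1 ≈ 3.000
  cycle 1 → 1: weight = 8, length = 1, mean = 8/1 ≈ 8.000
  cycle 0 → 1 → 0: weight = 12, length = 2, mean = 12/2 ≈ 6.000
  cycle 1 → 0 → 1: weight = 12, length = 2, mean = 12/2 ≈ 6.000
Minimum mean = 3.000, attained e.g. along the cycle 0 → 0 with weight 3 and length 1. So λ(A) = 3/1 = 3.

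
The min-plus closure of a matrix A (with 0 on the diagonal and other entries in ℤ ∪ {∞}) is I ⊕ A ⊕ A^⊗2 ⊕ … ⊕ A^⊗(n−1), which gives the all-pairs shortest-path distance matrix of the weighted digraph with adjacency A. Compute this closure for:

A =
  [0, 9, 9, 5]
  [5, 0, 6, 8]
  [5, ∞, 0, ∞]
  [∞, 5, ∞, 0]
Closure =
  [0, 9, 9, 5]
  [5, 0, 6, 8]
  [5, 14, 0, 10]
  [10, 5, 11, 0]

This is the Floyd-Warshall all-pairs shortest-path computation. For each intermediate vertex k = 0, 1, …, 3, update dist[i][j] ← min(dist[i][j], dist[i][k] + dist[k][j]). The final matrix gives, for each (i, j), the minimum total weight of any directed path from i to j (possibly empty when i = j).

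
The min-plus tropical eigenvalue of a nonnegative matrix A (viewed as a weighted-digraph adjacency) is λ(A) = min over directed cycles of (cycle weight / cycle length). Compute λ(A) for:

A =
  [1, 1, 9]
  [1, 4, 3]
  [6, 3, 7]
λ(A) = 1

Enumerate directed cycles and compute their means (weight / length). Sample:
  cycle 0 → 0: weight = 1, length = 1, mean = 1/1 ≈ 1.000
  cycle 1 → 1: weight = 4, length = 1, mean = 4/1 ≈ 4.000
  cycle 2 → 2: weight = 7, length = 1, mean = 7/1 ≈ 7.000
  cycle 0 → 1 → 0: weight = 2, length = 2, mean = 2/2 ≈ 1.000
  cycle 0 → 2 → 0: weight = 15, length = 2, mean = 15/2 ≈ 7.500
  cycle 1 → 0 → 1: weight = 2, length = 2, mean = 2/2 ≈ 1.000
Minimum mean = 1.000, attained e.g. along the cycle 0 → 0 with weight 1 and length 1. So λ(A) = 1/1 = 1.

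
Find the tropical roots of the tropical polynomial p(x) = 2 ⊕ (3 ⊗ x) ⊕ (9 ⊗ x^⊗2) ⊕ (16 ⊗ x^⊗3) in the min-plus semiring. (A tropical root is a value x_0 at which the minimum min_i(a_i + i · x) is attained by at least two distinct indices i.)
Roots: {-7, -6, -1}

Each tropical root is a break point of the lower envelope of the lines y = a_i + i · x (there are 4 lines, with slopes 0, 1, ..., 3). Only the lines that attain the minimum somewhere contribute to roots; other lines are dominated. Here the surviving (envelope) indices are i = 3, i = 2, i = 1, i = 0.
Intersections between consecutive envelope lines give the roots: for adjacent envelope indices i < j the intersection is x = (a_i − a_j) / (j − i). Reading off the sorted break points: {-7, -6, -1}.
Verification: at each break x_0, at least two indices attain the minimum of min_i(a_i + i · x_0).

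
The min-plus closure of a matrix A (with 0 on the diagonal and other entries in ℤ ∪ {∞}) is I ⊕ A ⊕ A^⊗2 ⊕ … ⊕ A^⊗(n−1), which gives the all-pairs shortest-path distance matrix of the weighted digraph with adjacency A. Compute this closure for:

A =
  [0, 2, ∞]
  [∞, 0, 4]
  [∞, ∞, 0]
Closure =
  [0, 2, 6]
  [∞, 0, 4]
  [∞, ∞, 0]

This is the Floyd-Warshall all-pairs shortest-path computation. For each intermediate vertex k = 0, 1, …, 2, update dist[i][j] ← min(dist[i][j], dist[i][k] + dist[k][j]). The final matrix gives, for each (i, j), the minimum total weight of any directed path from i to j (possibly empty when i = j).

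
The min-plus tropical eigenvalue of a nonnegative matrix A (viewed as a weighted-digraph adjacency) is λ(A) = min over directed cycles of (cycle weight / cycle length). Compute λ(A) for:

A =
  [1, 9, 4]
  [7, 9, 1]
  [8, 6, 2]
λ(A) = 1

Enumerate directed cycles and compute their means (weight / length). Sample:
  cycle 0 → 0: weight = 1, length = 1, mean = 1/1 ≈ 1.000
  cycle 1 → 1: weight = 9, length = 1, mean = 9/1 ≈ 9.000
  cycle 2 → 2: weight = 2, length = 1, mean = 2/1 ≈ 2.000
  cycle 0 → 1 → 0: weight = 16, length = 2, mean = 16/2 ≈ 8.000
  cycle 0 → 2 → 0: weight = 12, length = 2, mean = 12/2 ≈ 6.000
  cycle 1 → 0 → 1: weight = 16, length = 2, mean = 16/2 ≈ 8.000
Minimum mean = 1.000, attained e.g. along the cycle 0 → 0 with weight 1 and length 1. So λ(A) = 1/1 = 1.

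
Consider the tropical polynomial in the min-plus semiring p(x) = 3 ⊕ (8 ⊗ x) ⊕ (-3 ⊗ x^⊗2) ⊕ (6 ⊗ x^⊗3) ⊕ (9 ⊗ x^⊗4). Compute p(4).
p(4) = 3

A tropical monomial a ⊗ x^⊗i evaluates to a + i · x. Evaluating each term at x = 4:
  Term 0 contributes 3 + 0 · 4 = 3
  Term 1 contributes 8 + 1 · 4 = 12
  Term 2 contributes -3 + 2 · 4 = 5
  Term 3 contributes 6 + 3 · 4 = 18
  Term 4 contributes 9 + 4 · 4 = 25
p(4) = ⊕ of these = min[3, 12, 5, 18, 25] = 3.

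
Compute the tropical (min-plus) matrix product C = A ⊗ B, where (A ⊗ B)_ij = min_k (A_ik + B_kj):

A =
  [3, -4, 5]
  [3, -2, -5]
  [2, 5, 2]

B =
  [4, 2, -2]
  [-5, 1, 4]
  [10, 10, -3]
A ⊗ B =
  [-9, -3, 0]
  [-7, -1, -8]
  [0, 4, -1]

Apply the min-plus product entry-by-entry:
  C[0][0] = min over k of (A[0][0] + B[0][0] = 3 + 4 = 7, A[0][1] + B[1][0] = -4 + -5 = -9, A[0][2] + B[2][0] = 5 + 10 = 15) = -9 (attained at k = 1)
  C[0][1] = min over k of (A[0][0] + B[0][1] = 3 + 2 = 5, A[0][1] + B[1][1] = -4 + 1 = -3, A[0][2] + B[2][1] = 5 + 10 = 15) = -3 (attained at k = 1)
  C[0][2] = min over k of (A[0][0] + B[0][2] = 3 + -2 = 1, A[0][1] + B[1][2] = -4 + 4 = 0, A[0][2] + B[2][2] = 5 + -3 = 2) = 0 (attained at k = 1)
  C[1][0] = min over k of (A[1][0] + B[0][0] = 3 + 4 = 7, A[1][1] + B[1][0] = -2 + -5 = -7, A[1][2] + B[2][0] = -5 + 10 = 5) = -7 (attained at k = 1)
  C[1][1] = min over k of (A[1][0] + B[0][1] = 3 + 2 = 5, A[1][1] + B[1][1] = -2 + 1 = -1, A[1][2] + B[2][1] = -5 + 10 = 5) = -1 (attained at k = 1)
  C[1][2] = min over k of (A[1][0] + B[0][2] = 3 + -2 = 1, A[1][1] + B[1][2] = -2 + 4 = 2, A[1][2] + B[2][2] = -5 + -3 = -8) = -8 (attained at k = 2)
  C[2][0] = min over k of (A[2][0] + B[0][0] = 2 + 4 = 6, A[2][1] + B[1][0] = 5 + -5 = 0, A[2][2] + B[2][0] = 2 + 10 = 12) = 0 (attained at k = 1)
  C[2][1] = min over k of (A[2][0] + B[0][1] = 2 + 2 = 4, A[2][1] + B[1][1] = 5 + 1 = 6, A[2][2] + B[2][1] = 2 + 10 = 12) = 4 (attained at k = 0)
  C[2][2] = min over k of (A[2][0] + B[0][2] = 2 + -2 = 0, A[2][1] + B[1][2] = 5 + 4 = 9, A[2][2] + B[2][2] = 2 + -3 = -1) = -1 (attained at k = 2)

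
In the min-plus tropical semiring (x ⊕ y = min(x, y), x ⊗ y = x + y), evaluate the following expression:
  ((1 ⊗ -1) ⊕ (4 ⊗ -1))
((1 ⊗ -1) ⊕ (4 ⊗ -1)) = 0

Expand innermost to outermost. Recall ⊕ takes the minimum of its arguments and ⊗ takes their sum. Working out the expression ((1 ⊗ -1) ⊕ (4 ⊗ -1)) gives 0.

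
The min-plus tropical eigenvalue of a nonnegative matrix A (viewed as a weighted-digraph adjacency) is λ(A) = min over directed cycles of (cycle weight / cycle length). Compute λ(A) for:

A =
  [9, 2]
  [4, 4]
λ(A) = 3

Enumerate directed cycles and compute their means (weight / length). Sample:
  cycle 0 → 0: weight = 9, length = 1, mean = 9/1 ≈ 9.000
  cycle 1 → 1: weight = 4, length = 1, mean = 4/1 ≈ 4.000
  cycle 0 → 1 → 0: weight = 6, length = 2, mean = 6/2 ≈ 3.000
  cycle 1 → 0 → 1: weight = 6, length = 2, mean = 6/2 ≈ 3.000
Minimum mean = 3.000, attained e.g. along the cycle 0 → 1 → 0 with weight 6 and length 2. So λ(A) = 6/2 = 3.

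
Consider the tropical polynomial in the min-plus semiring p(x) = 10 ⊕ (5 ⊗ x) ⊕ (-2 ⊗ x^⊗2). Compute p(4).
p(4) = 6

A tropical monomial a ⊗ x^⊗i evaluates to a + i · x. Evaluating each term at x = 4:
  Term 0 contributes 10 + 0 · 4 = 10
  Term 1 contributes 5 + 1 · 4 = 9
  Term 2 contributes -2 + 2 · 4 = 6
p(4) = ⊕ of these = min[10, 9, 6] = 6.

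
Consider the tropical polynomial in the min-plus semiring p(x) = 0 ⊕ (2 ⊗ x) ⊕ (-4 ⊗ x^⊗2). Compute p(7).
p(7) = 0

A tropical monomial a ⊗ x^⊗i evaluates to a + i · x. Evaluating each term at x = 7:
  Term 0 contributes 0 + 0 · 7 = 0
  Term 1 contributes 2 + 1 · 7 = 9
  Term 2 contributes -4 + 2 · 7 = 10
p(7) = ⊕ of these = min[0, 9, 10] = 0.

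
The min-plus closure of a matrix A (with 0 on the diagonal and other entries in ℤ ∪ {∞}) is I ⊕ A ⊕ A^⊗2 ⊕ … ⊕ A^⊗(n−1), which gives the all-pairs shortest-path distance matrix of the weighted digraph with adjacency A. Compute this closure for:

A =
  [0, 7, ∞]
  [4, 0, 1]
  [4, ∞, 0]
Closure =
  [0, 7, 8]
  [4, 0, 1]
  [4, 11, 0]

This is the Floyd-Warshall all-pairs shortest-path computation. For each intermediate vertex k = 0, 1, …, 2, update dist[i][j] ← min(dist[i][j], dist[i][k] + dist[k][j]). The final matrix gives, for each (i, j), the minimum total weight of any directed path from i to j (possibly empty when i = j).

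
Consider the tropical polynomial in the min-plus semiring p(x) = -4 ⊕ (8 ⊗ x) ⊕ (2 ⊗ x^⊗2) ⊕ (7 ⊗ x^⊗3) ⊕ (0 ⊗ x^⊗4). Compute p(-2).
p(-2) = -8

A tropical monomial a ⊗ x^⊗i evaluates to a + i · x. Evaluating each term at x = -2:
  Term 0 contributes -4 + 0 · -2 = -4
  Term 1 contributes 8 + 1 · -2 = 6
  Term 2 contributes 2 + 2 · -2 = -2
  Term 3 contributes 7 + 3 · -2 = 1
  Term 4 contributes 0 + 4 · -2 = -8
p(-2) = ⊕ of these = min[-4, 6, -2, 1, -8] = -8.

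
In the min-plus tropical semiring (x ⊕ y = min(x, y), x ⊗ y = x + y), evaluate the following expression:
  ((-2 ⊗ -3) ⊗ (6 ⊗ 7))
((-2 ⊗ -3) ⊗ (6 ⊗ 7)) = 8

Expand innermost to outermost. Recall ⊕ takes the minimum of its arguments and ⊗ takes their sum. Working out the expression ((-2 ⊗ -3) ⊗ (6 ⊗ 7)) gives 8.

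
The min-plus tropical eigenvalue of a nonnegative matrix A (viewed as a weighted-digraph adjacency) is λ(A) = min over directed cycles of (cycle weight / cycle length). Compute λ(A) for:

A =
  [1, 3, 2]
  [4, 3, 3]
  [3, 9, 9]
λ(A) = 1

Enumerate directed cycles and compute their means (weight / length). Sample:
  cycle 0 → 0: weight = 1, length = 1, mean = 1/1 ≈ 1.000
  cycle 1 → 1: weight = 3, length = 1, mean = 3/1 ≈ 3.000
  cycle 2 → 2: weight = 9, length = 1, mean = 9/1 ≈ 9.000
  cycle 0 → 1 → 0: weight = 7, length = 2, mean = 7/2 ≈ 3.500
  cycle 0 → 2 → 0: weight = 5, length = 2, mean = 5/2 ≈ 2.500
  cycle 1 → 0 → 1: weight = 7, length = 2, mean = 7/2 ≈ 3.500
Minimum mean = 1.000, attained e.g. along the cycle 0 → 0 with weight 1 and length 1. So λ(A) = 1/1 = 1.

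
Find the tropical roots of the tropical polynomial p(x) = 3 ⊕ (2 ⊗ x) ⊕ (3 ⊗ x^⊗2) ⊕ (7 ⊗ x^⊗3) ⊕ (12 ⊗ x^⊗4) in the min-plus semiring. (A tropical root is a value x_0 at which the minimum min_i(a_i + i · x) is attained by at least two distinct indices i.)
Roots: {-5, -4, -1, 1}

Each tropical root is a break point of the lower envelope of the lines y = a_i + i · x (there are 5 lines, with slopes 0, 1, ..., 4). Only the lines that attain the minimum somewhere contribute to roots; other lines are dominated. Here the surviving (envelope) indices are i = 4, i = 3, i = 2, i = 1, i = 0.
Intersections between consecutive envelope lines give the roots: for adjacent envelope indices i < j the intersection is x = (a_i − a_j) / (j − i). Reading off the sorted break points: {-5, -4, -1, 1}.
Verification: at each break x_0, at least two indices attain the minimum of min_i(a_i + i · x_0).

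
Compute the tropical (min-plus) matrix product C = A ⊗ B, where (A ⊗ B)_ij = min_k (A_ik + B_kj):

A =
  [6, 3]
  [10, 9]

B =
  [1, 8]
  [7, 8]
A ⊗ B =
  [7, 11]
  [11, 17]

Apply the min-plus product entry-by-entry:
  C[0][0] = min over k of (A[0][0] + B[0][0] = 6 + 1 = 7, A[0][1] + B[1][0] = 3 + 7 = 10) = 7 (attained at k = 0)
  C[0][1] = min over k of (A[0][0] + B[0][1] = 6 + 8 = 14, A[0][1] + B[1][1] = 3 + 8 = 11) = 11 (attained at k = 1)
  C[1][0] = min over k of (A[1][0] + B[0][0] = 10 + 1 = 11, A[1][1] + B[1][0] = 9 + 7 = 16) = 11 (attained at k = 0)
  C[1][1] = min over k of (A[1][0] + B[0][1] = 10 + 8 = 18, A[1][1] + B[1][1] = 9 + 8 = 17) = 17 (attained at k = 1)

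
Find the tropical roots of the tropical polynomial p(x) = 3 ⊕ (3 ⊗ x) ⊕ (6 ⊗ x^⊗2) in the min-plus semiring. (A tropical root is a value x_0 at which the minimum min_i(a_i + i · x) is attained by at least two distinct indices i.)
Roots: {-3, 0}

Each tropical root is a break point of the lower envelope of the lines y = a_i + i · x (there are 3 lines, with slopes 0, 1, ..., 2). Only the lines that attain the minimum somewhere contribute to roots; other lines are dominated. Here the surviving (envelope) indices are i = 2, i = 1, i = 0.
Intersections between consecutive envelope lines give the roots: for adjacent envelope indices i < j the intersection is x = (a_i − a_j) / (j − i). Reading off the sorted break points: {-3, 0}.
Verification: at each break x_0, at least two indices attain the minimum of min_i(a_i + i · x_0).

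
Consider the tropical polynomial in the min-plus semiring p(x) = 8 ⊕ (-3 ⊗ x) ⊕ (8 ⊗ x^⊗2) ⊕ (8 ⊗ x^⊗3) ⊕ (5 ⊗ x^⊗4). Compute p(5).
p(5) = 2

A tropical monomial a ⊗ x^⊗i evaluates to a + i · x. Evaluating each term at x = 5:
  Term 0 contributes 8 + 0 · 5 = 8
  Term 1 contributes -3 + 1 · 5 = 2
  Term 2 contributes 8 + 2 · 5 = 18
  Term 3 contributes 8 + 3 · 5 = 23
  Term 4 contributes 5 + 4 · 5 = 25
p(5) = ⊕ of these = min[8, 2, 18, 23, 25] = 2.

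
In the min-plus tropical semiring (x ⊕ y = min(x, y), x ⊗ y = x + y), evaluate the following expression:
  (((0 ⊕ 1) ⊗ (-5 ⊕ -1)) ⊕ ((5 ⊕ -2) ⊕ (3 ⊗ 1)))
(((0 ⊕ 1) ⊗ (-5 ⊕ -1)) ⊕ ((5 ⊕ -2) ⊕ (3 ⊗ 1))) = -5

Expand innermost to outermost. Recall ⊕ takes the minimum of its arguments and ⊗ takes their sum. Working out the expression (((0 ⊕ 1) ⊗ (-5 ⊕ -1)) ⊕ ((5 ⊕ -2) ⊕ (3 ⊗ 1))) gives -5.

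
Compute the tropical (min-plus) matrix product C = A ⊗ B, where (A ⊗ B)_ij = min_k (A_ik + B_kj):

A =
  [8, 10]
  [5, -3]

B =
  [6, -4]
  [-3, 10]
A ⊗ B =
  [7, 4]
  [-6, 1]

Apply the min-plus product entry-by-entry:
  C[0][0] = min over k of (A[0][0] + B[0][0] = 8 + 6 = 14, A[0][1] + B[1][0] = 10 + -3 = 7) = 7 (attained at k = 1)
  C[0][1] = min over k of (A[0][0] + B[0][1] = 8 + -4 = 4, A[0][1] + B[1][1] = 10 + 10 = 20) = 4 (attained at k = 0)
  C[1][0] = min over k of (A[1][0] + B[0][0] = 5 + 6 = 11, A[1][1] + B[1][0] = -3 + -3 = -6) = -6 (attained at k = 1)
  C[1][1] = min over k of (A[1][0] + B[0][1] = 5 + -4 = 1, A[1][1] + B[1][1] = -3 + 10 = 7) = 1 (attained at k = 0)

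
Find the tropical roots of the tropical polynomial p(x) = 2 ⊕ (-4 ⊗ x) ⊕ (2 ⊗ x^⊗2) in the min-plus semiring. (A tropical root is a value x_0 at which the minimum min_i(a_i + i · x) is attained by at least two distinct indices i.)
Roots: {-6, 6}

Each tropical root is a break point of the lower envelope of the lines y = a_i + i · x (there are 3 lines, with slopes 0, 1, ..., 2). Only the lines that attain the minimum somewhere contribute to roots; other lines are dominated. Here the surviving (envelope) indices are i = 2, i = 1, i = 0.
Intersections between consecutive envelope lines give the roots: for adjacent envelope indices i < j the intersection is x = (a_i − a_j) / (j − i). Reading off the sorted break points: {-6, 6}.
Verification: at each break x_0, at least two indices attain the minimum of min_i(a_i + i · x_0).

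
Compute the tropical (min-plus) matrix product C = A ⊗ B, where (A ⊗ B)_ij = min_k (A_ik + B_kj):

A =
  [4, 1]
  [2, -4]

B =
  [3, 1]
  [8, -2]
A ⊗ B =
  [7, -1]
  [4, -6]

Apply the min-plus product entry-by-entry:
  C[0][0] = min over k of (A[0][0] + B[0][0] = 4 + 3 = 7, A[0][1] + B[1][0] = 1 + 8 = 9) = 7 (attained at k = 0)
  C[0][1] = min over k of (A[0][0] + B[0][1] = 4 + 1 = 5, A[0][1] + B[1][1] = 1 + -2 = -1) = -1 (attained at k = 1)
  C[1][0] = min over k of (A[1][0] + B[0][0] = 2 + 3 = 5, A[1][1] + B[1][0] = -4 + 8 = 4) = 4 (attained at k = 1)
  C[1][1] = min over k of (A[1][0] + B[0][1] = 2 + 1 = 3, A[1][1] + B[1][1] = -4 + -2 = -6) = -6 (attained at k = 1)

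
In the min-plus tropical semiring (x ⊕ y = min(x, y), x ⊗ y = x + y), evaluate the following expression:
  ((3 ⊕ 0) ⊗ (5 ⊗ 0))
((3 ⊕ 0) ⊗ (5 ⊗ 0)) = 5

Expand innermost to outermost. Recall ⊕ takes the minimum of its arguments and ⊗ takes their sum. Working out the expression ((3 ⊕ 0) ⊗ (5 ⊗ 0)) gives 5.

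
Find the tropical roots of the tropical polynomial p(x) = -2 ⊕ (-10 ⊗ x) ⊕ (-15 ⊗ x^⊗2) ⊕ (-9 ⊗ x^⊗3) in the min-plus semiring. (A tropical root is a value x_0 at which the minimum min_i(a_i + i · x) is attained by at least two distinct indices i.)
Roots: {-6, 5, 8}

Each tropical root is a break point of the lower envelope of the lines y = a_i + i · x (there are 4 lines, with slopes 0, 1, ..., 3). Only the lines that attain the minimum somewhere contribute to roots; other lines are dominated. Here the surviving (envelope) indices are i = 3, i = 2, i = 1, i = 0.
Intersections between consecutive envelope lines give the roots: for adjacent envelope indices i < j the intersection is x = (a_i − a_j) / (j − i). Reading off the sorted break points: {-6, 5, 8}.
Verification: at each break x_0, at least two indices attain the minimum of min_i(a_i + i · x_0).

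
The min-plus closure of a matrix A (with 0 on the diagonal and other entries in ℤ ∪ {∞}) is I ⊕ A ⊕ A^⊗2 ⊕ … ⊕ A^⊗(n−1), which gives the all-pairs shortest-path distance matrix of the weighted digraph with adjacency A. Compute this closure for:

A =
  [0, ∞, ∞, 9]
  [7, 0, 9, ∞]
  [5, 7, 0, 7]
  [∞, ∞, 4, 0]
Closure =
  [0, 20, 13, 9]
  [7, 0, 9, 16]
  [5, 7, 0, 7]
  [9, 11, 4, 0]

This is the Floyd-Warshall all-pairs shortest-path computation. For each intermediate vertex k = 0, 1, …, 3, update dist[i][j] ← min(dist[i][j], dist[i][k] + dist[k][j]). The final matrix gives, for each (i, j), the minimum total weight of any directed path from i to j (possibly empty when i = j).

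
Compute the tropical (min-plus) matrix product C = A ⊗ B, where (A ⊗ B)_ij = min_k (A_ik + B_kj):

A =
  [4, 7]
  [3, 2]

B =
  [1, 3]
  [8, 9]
A ⊗ B =
  [5, 7]
  [4, 6]

Apply the min-plus product entry-by-entry:
  C[0][0] = min over k of (A[0][0] + B[0][0] = 4 + 1 = 5, A[0][1] + B[1][0] = 7 + 8 = 15) = 5 (attained at k = 0)
  C[0][1] = min over k of (A[0][0] + B[0][1] = 4 + 3 = 7, A[0][1] + B[1][1] = 7 + 9 = 16) = 7 (attained at k = 0)
  C[1][0] = min over k of (A[1][0] + B[0][0] = 3 + 1 = 4, A[1][1] + B[1][0] = 2 + 8 = 10) = 4 (attained at k = 0)
  C[1][1] = min over k of (A[1][0] + B[0][1] = 3 + 3 = 6, A[1][1] + B[1][1] = 2 + 9 = 11) = 6 (attained at k = 0)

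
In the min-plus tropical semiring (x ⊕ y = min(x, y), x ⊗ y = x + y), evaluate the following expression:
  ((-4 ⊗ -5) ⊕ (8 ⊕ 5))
((-4 ⊗ -5) ⊕ (8 ⊕ 5)) = -9

Expand innermost to outermost. Recall ⊕ takes the minimum of its arguments and ⊗ takes their sum. Working out the expression ((-4 ⊗ -5) ⊕ (8 ⊕ 5)) gives -9.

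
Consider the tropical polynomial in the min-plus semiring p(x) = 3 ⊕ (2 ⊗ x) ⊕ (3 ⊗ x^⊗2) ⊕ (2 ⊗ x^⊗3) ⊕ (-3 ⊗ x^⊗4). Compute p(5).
p(5) = 3

A tropical monomial a ⊗ x^⊗i evaluates to a + i · x. Evaluating each term at x = 5:
  Term 0 contributes 3 + 0 · 5 = 3
  Term 1 contributes 2 + 1 · 5 = 7
  Term 2 contributes 3 + 2 · 5 = 13
  Term 3 contributes 2 + 3 · 5 = 17
  Term 4 contributes -3 + 4 · 5 = 17
p(5) = ⊕ of these = min[3, 7, 13, 17, 17] = 3.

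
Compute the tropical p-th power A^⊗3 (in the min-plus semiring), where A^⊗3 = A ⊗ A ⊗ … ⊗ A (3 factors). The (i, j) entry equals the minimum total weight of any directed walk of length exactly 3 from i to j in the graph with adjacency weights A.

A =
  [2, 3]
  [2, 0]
A^⊗3 =
  [5, 3]
  [2, 0]

Each entry (A^⊗3)_ij equals the minimum over all length-3 walks i = v_0 → v_1 → … → v_3 = j of Σ_t A[v_t][v_{t+1}]. For example, for (i, j) = (0, 1) we minimise over 4 possible intermediate vertex sequences; the minimum is 3, attained along the walk 0 → 1 → 1 → 1.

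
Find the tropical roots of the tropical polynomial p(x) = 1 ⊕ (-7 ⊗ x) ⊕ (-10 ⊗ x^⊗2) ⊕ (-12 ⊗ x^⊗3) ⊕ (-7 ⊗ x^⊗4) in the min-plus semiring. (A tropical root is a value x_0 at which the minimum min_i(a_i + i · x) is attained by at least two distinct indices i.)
Roots: {-5, 2, 3, 8}

Each tropical root is a break point of the lower envelope of the lines y = a_i + i · x (there are 5 lines, with slopes 0, 1, ..., 4). Only the lines that attain the minimum somewhere contribute to roots; other lines are dominated. Here the surviving (envelope) indices are i = 4, i = 3, i = 2, i = 1, i = 0.
Intersections between consecutive envelope lines give the roots: for adjacent envelope indices i < j the intersection is x = (a_i − a_j) / (j − i). Reading off the sorted break points: {-5, 2, 3, 8}.
Verification: at each break x_0, at least two indices attain the minimum of min_i(a_i + i · x_0).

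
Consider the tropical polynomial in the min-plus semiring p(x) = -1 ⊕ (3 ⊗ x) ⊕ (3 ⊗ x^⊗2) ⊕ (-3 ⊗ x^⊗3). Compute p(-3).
p(-3) = -12

A tropical monomial a ⊗ x^⊗i evaluates to a + i · x. Evaluating each term at x = -3:
  Term 0 contributes -1 + 0 · -3 = -1
  Term 1 contributes 3 + 1 · -3 = 0
  Term 2 contributes 3 + 2 · -3 = -3
  Term 3 contributes -3 + 3 · -3 = -12
p(-3) = ⊕ of these = min[-1, 0, -3, -12] = -12.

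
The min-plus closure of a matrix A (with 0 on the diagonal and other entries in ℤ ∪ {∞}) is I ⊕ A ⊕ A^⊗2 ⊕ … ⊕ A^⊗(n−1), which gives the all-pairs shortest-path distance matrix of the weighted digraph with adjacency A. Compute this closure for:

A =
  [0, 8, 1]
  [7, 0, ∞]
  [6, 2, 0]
Closure =
  [0, 3, 1]
  [7, 0, 8]
  [6, 2, 0]

This is the Floyd-Warshall all-pairs shortest-path computation. For each intermediate vertex k = 0, 1, …, 2, update dist[i][j] ← min(dist[i][j], dist[i][k] + dist[k][j]). The final matrix gives, for each (i, j), the minimum total weight of any directed path from i to j (possibly empty when i = j).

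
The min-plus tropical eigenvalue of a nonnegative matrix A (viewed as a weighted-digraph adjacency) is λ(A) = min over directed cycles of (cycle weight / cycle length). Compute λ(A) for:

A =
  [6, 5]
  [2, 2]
λ(A) = 2

Enumerate directed cycles and compute their means (weight / length). Sample:
  cycle 0 → 0: weight = 6, length = 1, mean = 6/1 ≈ 6.000
  cycle 1 → 1: weight = 2, length = 1, mean = 2/1 ≈ 2.000
  cycle 0 → 1 → 0: weight = 7, length = 2, mean = 7/2 ≈ 3.500
  cycle 1 → 0 → 1: weight = 7, length = 2, mean = 7/2 ≈ 3.500
Minimum mean = 2.000, attained e.g. along the cycle 1 → 1 with weight 2 and length 1. So λ(A) = 2/1 = 2.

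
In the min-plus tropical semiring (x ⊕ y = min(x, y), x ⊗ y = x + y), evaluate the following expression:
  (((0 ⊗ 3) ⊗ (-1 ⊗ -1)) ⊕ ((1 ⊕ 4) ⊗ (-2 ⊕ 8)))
(((0 ⊗ 3) ⊗ (-1 ⊗ -1)) ⊕ ((1 ⊕ 4) ⊗ (-2 ⊕ 8))) = -1

Expand innermost to outermost. Recall ⊕ takes the minimum of its arguments and ⊗ takes their sum. Working out the expression (((0 ⊗ 3) ⊗ (-1 ⊗ -1)) ⊕ ((1 ⊕ 4) ⊗ (-2 ⊕ 8))) gives -1.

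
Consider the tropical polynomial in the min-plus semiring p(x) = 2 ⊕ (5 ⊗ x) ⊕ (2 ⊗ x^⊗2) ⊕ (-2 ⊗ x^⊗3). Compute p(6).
p(6) = 2

A tropical monomial a ⊗ x^⊗i evaluates to a + i · x. Evaluating each term at x = 6:
  Term 0 contributes 2 + 0 · 6 = 2
  Term 1 contributes 5 + 1 · 6 = 11
  Term 2 contributes 2 + 2 · 6 = 14
  Term 3 contributes -2 + 3 · 6 = 16
p(6) = ⊕ of these = min[2, 11, 14, 16] = 2.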